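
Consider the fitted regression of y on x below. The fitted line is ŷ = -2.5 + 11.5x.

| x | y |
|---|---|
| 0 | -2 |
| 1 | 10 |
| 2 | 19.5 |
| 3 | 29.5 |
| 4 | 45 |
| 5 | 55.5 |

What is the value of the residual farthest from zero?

r = -2.5

x=0: ŷ = -2.5 + 11.5·0 = -2.5; r = -2 − (-2.5) = 0.5
x=1: ŷ = -2.5 + 11.5·1 = 9; r = 10 − 9 = 1
x=2: ŷ = -2.5 + 11.5·2 = 20.5; r = 19.5 − 20.5 = -1
x=3: ŷ = -2.5 + 11.5·3 = 32; r = 29.5 − 32 = -2.5
x=4: ŷ = -2.5 + 11.5·4 = 43.5; r = 45 − 43.5 = 1.5
x=5: ŷ = -2.5 + 11.5·5 = 55; r = 55.5 − 55 = 0.5
Largest |r| is 2.5 at x = 3, residual -2.5.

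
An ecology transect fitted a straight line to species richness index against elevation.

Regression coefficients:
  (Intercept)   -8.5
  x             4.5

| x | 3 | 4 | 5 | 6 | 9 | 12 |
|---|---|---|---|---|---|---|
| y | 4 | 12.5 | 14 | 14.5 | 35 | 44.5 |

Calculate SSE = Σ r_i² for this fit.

SSE = 36

x=3: ŷ = -8.5 + 4.5·3 = 5; r = 4 − 5 = -1
x=4: ŷ = -8.5 + 4.5·4 = 9.5; r = 12.5 − 9.5 = 3
x=5: ŷ = -8.5 + 4.5·5 = 14; r = 14 − 14 = 0
x=6: ŷ = -8.5 + 4.5·6 = 18.5; r = 14.5 − 18.5 = -4
x=9: ŷ = -8.5 + 4.5·9 = 32; r = 35 − 32 = 3
x=12: ŷ = -8.5 + 4.5·12 = 45.5; r = 44.5 − 45.5 = -1
SSE = 1 + 9 + 0 + 16 + 9 + 1 = 36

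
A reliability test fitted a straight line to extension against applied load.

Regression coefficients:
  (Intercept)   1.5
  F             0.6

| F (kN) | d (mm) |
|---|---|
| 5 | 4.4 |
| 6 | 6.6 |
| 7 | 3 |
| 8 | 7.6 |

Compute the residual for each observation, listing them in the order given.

F=5: d̂ = 1.5 + 0.6·5 = 4.5; e = 4.4 − 4.5 = -0.1
F=6: d̂ = 1.5 + 0.6·6 = 5.1; e = 6.6 − 5.1 = 1.5
F=7: d̂ = 1.5 + 0.6·7 = 5.7; e = 3 − 5.7 = -2.7
F=8: d̂ = 1.5 + 0.6·8 = 6.3; e = 7.6 − 6.3 = 1.3

-0.1, 1.5, -2.7, 1.3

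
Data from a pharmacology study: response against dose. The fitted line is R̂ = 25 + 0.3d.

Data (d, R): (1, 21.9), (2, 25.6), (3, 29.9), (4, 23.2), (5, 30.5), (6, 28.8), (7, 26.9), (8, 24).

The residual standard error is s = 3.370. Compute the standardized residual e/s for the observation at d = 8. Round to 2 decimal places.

R̂ = 25 + 0.3·8 = 27.4
e = 24 − 27.4 = -3.4
e/s = -3.4 / 3.370 = -1.01

-1.01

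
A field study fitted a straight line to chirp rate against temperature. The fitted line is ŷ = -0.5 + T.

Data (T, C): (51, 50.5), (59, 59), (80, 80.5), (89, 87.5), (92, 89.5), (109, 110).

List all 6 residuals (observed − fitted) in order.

0, 0.5, 1, -1, -2, 1.5

T=51: ŷ = -0.5 + 51 = 50.5; r = 50.5 − 50.5 = 0
T=59: ŷ = -0.5 + 59 = 58.5; r = 59 − 58.5 = 0.5
T=80: ŷ = -0.5 + 80 = 79.5; r = 80.5 − 79.5 = 1
T=89: ŷ = -0.5 + 89 = 88.5; r = 87.5 − 88.5 = -1
T=92: ŷ = -0.5 + 92 = 91.5; r = 89.5 − 91.5 = -2
T=109: ŷ = -0.5 + 109 = 108.5; r = 110 − 108.5 = 1.5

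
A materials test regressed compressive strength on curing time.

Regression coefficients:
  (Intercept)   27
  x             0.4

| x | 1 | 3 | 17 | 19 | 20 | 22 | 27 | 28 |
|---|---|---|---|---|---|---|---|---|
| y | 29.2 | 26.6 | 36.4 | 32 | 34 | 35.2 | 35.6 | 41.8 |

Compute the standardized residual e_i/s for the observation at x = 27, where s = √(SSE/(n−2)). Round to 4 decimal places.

-0.8687

x=1: ŷ = 27 + 0.4·1 = 27.4; e = 29.2 − 27.4 = 1.8
x=3: ŷ = 27 + 0.4·3 = 28.2; e = 26.6 − 28.2 = -1.6
x=17: ŷ = 27 + 0.4·17 = 33.8; e = 36.4 − 33.8 = 2.6
x=19: ŷ = 27 + 0.4·19 = 34.6; e = 32 − 34.6 = -2.6
x=20: ŷ = 27 + 0.4·20 = 35; e = 34 − 35 = -1
x=22: ŷ = 27 + 0.4·22 = 35.8; e = 35.2 − 35.8 = -0.6
x=27: ŷ = 27 + 0.4·27 = 37.8; e = 35.6 − 37.8 = -2.2
x=28: ŷ = 27 + 0.4·28 = 38.2; e = 41.8 − 38.2 = 3.6
SSE = 3.24 + 2.56 + 6.76 + 6.76 + 1 + 0.36 + 4.84 + 12.96 = 38.48
s = √(38.48/6) = 2.53246
e/s = -2.2 / 2.53246 = -0.8687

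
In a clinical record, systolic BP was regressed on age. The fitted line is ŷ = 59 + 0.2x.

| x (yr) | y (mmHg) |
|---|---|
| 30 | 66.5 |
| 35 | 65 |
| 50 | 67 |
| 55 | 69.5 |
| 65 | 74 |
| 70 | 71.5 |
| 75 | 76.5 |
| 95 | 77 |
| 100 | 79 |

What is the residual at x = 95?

ŷ = 59 + 0.2·95 = 78
r = 77 − 78 = -1

r = -1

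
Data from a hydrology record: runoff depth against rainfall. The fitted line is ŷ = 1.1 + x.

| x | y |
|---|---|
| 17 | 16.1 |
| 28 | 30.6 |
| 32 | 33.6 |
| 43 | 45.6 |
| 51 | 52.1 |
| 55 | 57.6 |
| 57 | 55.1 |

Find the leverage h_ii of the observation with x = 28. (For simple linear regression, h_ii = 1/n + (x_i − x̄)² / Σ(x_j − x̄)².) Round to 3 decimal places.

x̄ = (17 + 28 + 32 + 43 + 51 + 55 + 57)/7 = 40.4286
Σ(x − x̄)² = 548.898 + 154.469 + 71.0408 + 6.61224 + 111.755 + 212.327 + 274.612 = 1379.71
h = 1/7 + (-12.4286)²/1379.71 = 0.142857 + 0.111958 = 0.255

h = 0.255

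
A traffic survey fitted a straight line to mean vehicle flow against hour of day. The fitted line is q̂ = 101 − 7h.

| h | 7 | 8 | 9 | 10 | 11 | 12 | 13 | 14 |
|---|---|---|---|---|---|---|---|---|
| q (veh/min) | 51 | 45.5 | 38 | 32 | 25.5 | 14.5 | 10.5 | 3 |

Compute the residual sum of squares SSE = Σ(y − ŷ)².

h=7: q̂ = 101 − 7·7 = 52; r = 51 − 52 = -1
h=8: q̂ = 101 − 7·8 = 45; r = 45.5 − 45 = 0.5
h=9: q̂ = 101 − 7·9 = 38; r = 38 − 38 = 0
h=10: q̂ = 101 − 7·10 = 31; r = 32 − 31 = 1
h=11: q̂ = 101 − 7·11 = 24; r = 25.5 − 24 = 1.5
h=12: q̂ = 101 − 7·12 = 17; r = 14.5 − 17 = -2.5
h=13: q̂ = 101 − 7·13 = 10; r = 10.5 − 10 = 0.5
h=14: q̂ = 101 − 7·14 = 3; r = 3 − 3 = 0
SSE = 1 + 0.25 + 0 + 1 + 2.25 + 6.25 + 0.25 + 0 = 11

SSE = 11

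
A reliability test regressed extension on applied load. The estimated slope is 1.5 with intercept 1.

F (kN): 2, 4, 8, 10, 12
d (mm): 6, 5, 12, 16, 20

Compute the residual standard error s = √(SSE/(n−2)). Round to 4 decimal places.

s = 1.8257

F=2: ŷ = 1 + 1.5·2 = 4; e = 6 − 4 = 2
F=4: ŷ = 1 + 1.5·4 = 7; e = 5 − 7 = -2
F=8: ŷ = 1 + 1.5·8 = 13; e = 12 − 13 = -1
F=10: ŷ = 1 + 1.5·10 = 16; e = 16 − 16 = 0
F=12: ŷ = 1 + 1.5·12 = 19; e = 20 − 19 = 1
SSE = 4 + 4 + 1 + 0 + 1 = 10
s = √(10/3) = √3.33333 ≈ 1.8257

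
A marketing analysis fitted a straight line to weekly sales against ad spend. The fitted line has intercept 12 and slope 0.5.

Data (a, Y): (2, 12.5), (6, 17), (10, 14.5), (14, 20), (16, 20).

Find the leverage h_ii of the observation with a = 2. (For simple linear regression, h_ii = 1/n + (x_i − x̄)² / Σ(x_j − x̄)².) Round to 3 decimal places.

h = 0.640

ā = (2 + 6 + 10 + 14 + 16)/5 = 9.6
Σ(a − ā)² = 57.76 + 12.96 + 0.16 + 19.36 + 40.96 = 131.2
h = 1/5 + (-7.6)²/131.2 = 0.2 + 0.440244 = 0.640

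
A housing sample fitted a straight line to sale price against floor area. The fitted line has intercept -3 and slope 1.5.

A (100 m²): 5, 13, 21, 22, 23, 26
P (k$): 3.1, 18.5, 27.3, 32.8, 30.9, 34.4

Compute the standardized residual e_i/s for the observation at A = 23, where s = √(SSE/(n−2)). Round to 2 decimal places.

-0.28

A=5: ŷ = -3 + 1.5·5 = 4.5; e = 3.1 − 4.5 = -1.4
A=13: ŷ = -3 + 1.5·13 = 16.5; e = 18.5 − 16.5 = 2
A=21: ŷ = -3 + 1.5·21 = 28.5; e = 27.3 − 28.5 = -1.2
A=22: ŷ = -3 + 1.5·22 = 30; e = 32.8 − 30 = 2.8
A=23: ŷ = -3 + 1.5·23 = 31.5; e = 30.9 − 31.5 = -0.6
A=26: ŷ = -3 + 1.5·26 = 36; e = 34.4 − 36 = -1.6
SSE = 1.96 + 4 + 1.44 + 7.84 + 0.36 + 2.56 = 18.16
s = √(18.16/4) = 2.13073
e/s = -0.6 / 2.13073 = -0.28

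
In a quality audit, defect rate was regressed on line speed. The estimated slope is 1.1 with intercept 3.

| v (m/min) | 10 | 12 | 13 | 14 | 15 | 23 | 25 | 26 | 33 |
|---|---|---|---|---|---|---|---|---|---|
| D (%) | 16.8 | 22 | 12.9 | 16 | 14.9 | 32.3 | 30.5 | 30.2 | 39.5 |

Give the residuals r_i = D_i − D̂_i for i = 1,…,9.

v=10: D̂ = 3 + 1.1·10 = 14; r = 16.8 − 14 = 2.8
v=12: D̂ = 3 + 1.1·12 = 16.2; r = 22 − 16.2 = 5.8
v=13: D̂ = 3 + 1.1·13 = 17.3; r = 12.9 − 17.3 = -4.4
v=14: D̂ = 3 + 1.1·14 = 18.4; r = 16 − 18.4 = -2.4
v=15: D̂ = 3 + 1.1·15 = 19.5; r = 14.9 − 19.5 = -4.6
v=23: D̂ = 3 + 1.1·23 = 28.3; r = 32.3 − 28.3 = 4
v=25: D̂ = 3 + 1.1·25 = 30.5; r = 30.5 − 30.5 = 0
v=26: D̂ = 3 + 1.1·26 = 31.6; r = 30.2 − 31.6 = -1.4
v=33: D̂ = 3 + 1.1·33 = 39.3; r = 39.5 − 39.3 = 0.2

2.8, 5.8, -4.4, -2.4, -4.6, 4, 0, -1.4, 0.2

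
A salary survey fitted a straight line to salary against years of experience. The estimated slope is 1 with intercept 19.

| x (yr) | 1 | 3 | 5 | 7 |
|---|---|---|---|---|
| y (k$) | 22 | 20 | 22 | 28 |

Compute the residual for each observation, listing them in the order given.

x=1: ŷ = 19 + 1 = 20; e = 22 − 20 = 2
x=3: ŷ = 19 + 3 = 22; e = 20 − 22 = -2
x=5: ŷ = 19 + 5 = 24; e = 22 − 24 = -2
x=7: ŷ = 19 + 7 = 26; e = 28 − 26 = 2

2, -2, -2, 2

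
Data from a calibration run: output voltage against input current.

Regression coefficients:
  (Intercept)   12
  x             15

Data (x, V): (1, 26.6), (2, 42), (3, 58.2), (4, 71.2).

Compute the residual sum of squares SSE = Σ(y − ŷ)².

x=1: ŷ = 12 + 15·1 = 27; r = 26.6 − 27 = -0.4
x=2: ŷ = 12 + 15·2 = 42; r = 42 − 42 = 0
x=3: ŷ = 12 + 15·3 = 57; r = 58.2 − 57 = 1.2
x=4: ŷ = 12 + 15·4 = 72; r = 71.2 − 72 = -0.8
SSE = 0.16 + 0 + 1.44 + 0.64 = 2.24

SSE = 2.24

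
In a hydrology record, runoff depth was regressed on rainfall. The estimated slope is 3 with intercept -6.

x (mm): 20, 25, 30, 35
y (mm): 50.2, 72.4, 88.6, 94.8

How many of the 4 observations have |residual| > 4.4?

x=20: ŷ = -6 + 3·20 = 54; e = 50.2 − 54 = -3.8
x=25: ŷ = -6 + 3·25 = 69; e = 72.4 − 69 = 3.4
x=30: ŷ = -6 + 3·30 = 84; e = 88.6 − 84 = 4.6
x=35: ŷ = -6 + 3·35 = 99; e = 94.8 − 99 = -4.2
|e| > 4.4: x=30 (|e|=4.6) → 1

1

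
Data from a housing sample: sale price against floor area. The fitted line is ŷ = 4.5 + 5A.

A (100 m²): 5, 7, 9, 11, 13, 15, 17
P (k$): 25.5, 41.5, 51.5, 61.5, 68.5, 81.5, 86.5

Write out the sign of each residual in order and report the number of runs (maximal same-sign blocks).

A=5: ŷ = 4.5 + 5·5 = 29.5; r = 25.5 − 29.5 = -4
A=7: ŷ = 4.5 + 5·7 = 39.5; r = 41.5 − 39.5 = 2
A=9: ŷ = 4.5 + 5·9 = 49.5; r = 51.5 − 49.5 = 2
A=11: ŷ = 4.5 + 5·11 = 59.5; r = 61.5 − 59.5 = 2
A=13: ŷ = 4.5 + 5·13 = 69.5; r = 68.5 − 69.5 = -1
A=15: ŷ = 4.5 + 5·15 = 79.5; r = 81.5 − 79.5 = 2
A=17: ŷ = 4.5 + 5·17 = 89.5; r = 86.5 − 89.5 = -3
Signs: − + + + − + −
Runs: −×1, +×3, −×1, +×1, −×1 → 5

5 runs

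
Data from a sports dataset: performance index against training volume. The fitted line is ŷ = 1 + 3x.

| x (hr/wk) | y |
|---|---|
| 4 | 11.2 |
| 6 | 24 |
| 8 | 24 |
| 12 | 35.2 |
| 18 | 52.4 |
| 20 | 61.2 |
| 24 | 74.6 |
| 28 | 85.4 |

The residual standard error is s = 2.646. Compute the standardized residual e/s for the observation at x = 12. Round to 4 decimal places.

-0.6803

ŷ = 1 + 3·12 = 37
e = 35.2 − 37 = -1.8
e/s = -1.8 / 2.646 = -0.6803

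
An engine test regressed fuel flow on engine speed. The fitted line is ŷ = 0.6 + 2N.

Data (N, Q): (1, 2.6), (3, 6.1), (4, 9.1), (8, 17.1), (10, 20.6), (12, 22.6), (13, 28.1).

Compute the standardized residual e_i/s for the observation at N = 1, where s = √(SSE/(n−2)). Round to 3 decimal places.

0.000

N=1: ŷ = 0.6 + 2·1 = 2.6; e = 2.6 − 2.6 = 0
N=3: ŷ = 0.6 + 2·3 = 6.6; e = 6.1 − 6.6 = -0.5
N=4: ŷ = 0.6 + 2·4 = 8.6; e = 9.1 − 8.6 = 0.5
N=8: ŷ = 0.6 + 2·8 = 16.6; e = 17.1 − 16.6 = 0.5
N=10: ŷ = 0.6 + 2·10 = 20.6; e = 20.6 − 20.6 = 0
N=12: ŷ = 0.6 + 2·12 = 24.6; e = 22.6 − 24.6 = -2
N=13: ŷ = 0.6 + 2·13 = 26.6; e = 28.1 − 26.6 = 1.5
SSE = 0 + 0.25 + 0.25 + 0.25 + 0 + 4 + 2.25 = 7
s = √(7/5) = 1.18322
e/s = 0 / 1.18322 = 0.000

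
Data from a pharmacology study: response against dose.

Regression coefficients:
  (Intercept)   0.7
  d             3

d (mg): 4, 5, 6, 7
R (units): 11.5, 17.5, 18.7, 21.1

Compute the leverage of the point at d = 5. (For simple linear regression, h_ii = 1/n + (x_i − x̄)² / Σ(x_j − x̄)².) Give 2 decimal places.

d̄ = (4 + 5 + 6 + 7)/4 = 5.5
Σ(d − d̄)² = 2.25 + 0.25 + 0.25 + 2.25 = 5
h = 1/4 + (-0.5)²/5 = 0.25 + 0.05 = 0.30

h = 0.30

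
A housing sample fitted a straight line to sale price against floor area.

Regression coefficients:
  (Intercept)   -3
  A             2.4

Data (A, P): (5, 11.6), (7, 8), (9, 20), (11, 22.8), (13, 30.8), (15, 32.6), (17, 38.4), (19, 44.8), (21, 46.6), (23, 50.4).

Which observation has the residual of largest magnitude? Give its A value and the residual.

A = 7, r = -5.8

A=5: P̂ = -3 + 2.4·5 = 9; r = 11.6 − 9 = 2.6
A=7: P̂ = -3 + 2.4·7 = 13.8; r = 8 − 13.8 = -5.8
A=9: P̂ = -3 + 2.4·9 = 18.6; r = 20 − 18.6 = 1.4
A=11: P̂ = -3 + 2.4·11 = 23.4; r = 22.8 − 23.4 = -0.6
A=13: P̂ = -3 + 2.4·13 = 28.2; r = 30.8 − 28.2 = 2.6
A=15: P̂ = -3 + 2.4·15 = 33; r = 32.6 − 33 = -0.4
A=17: P̂ = -3 + 2.4·17 = 37.8; r = 38.4 − 37.8 = 0.6
A=19: P̂ = -3 + 2.4·19 = 42.6; r = 44.8 − 42.6 = 2.2
A=21: P̂ = -3 + 2.4·21 = 47.4; r = 46.6 − 47.4 = -0.8
A=23: P̂ = -3 + 2.4·23 = 52.2; r = 50.4 − 52.2 = -1.8
Largest |r| is 5.8 at A = 7, residual -5.8.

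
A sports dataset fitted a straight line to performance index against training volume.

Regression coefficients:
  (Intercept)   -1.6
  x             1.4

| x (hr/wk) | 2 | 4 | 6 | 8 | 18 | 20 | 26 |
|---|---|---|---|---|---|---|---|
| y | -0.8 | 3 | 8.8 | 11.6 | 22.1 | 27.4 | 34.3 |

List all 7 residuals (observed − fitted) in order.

-2, -1, 2, 2, -1.5, 1, -0.5

x=2: ŷ = -1.6 + 1.4·2 = 1.2; r = -0.8 − 1.2 = -2
x=4: ŷ = -1.6 + 1.4·4 = 4; r = 3 − 4 = -1
x=6: ŷ = -1.6 + 1.4·6 = 6.8; r = 8.8 − 6.8 = 2
x=8: ŷ = -1.6 + 1.4·8 = 9.6; r = 11.6 − 9.6 = 2
x=18: ŷ = -1.6 + 1.4·18 = 23.6; r = 22.1 − 23.6 = -1.5
x=20: ŷ = -1.6 + 1.4·20 = 26.4; r = 27.4 − 26.4 = 1
x=26: ŷ = -1.6 + 1.4·26 = 34.8; r = 34.3 − 34.8 = -0.5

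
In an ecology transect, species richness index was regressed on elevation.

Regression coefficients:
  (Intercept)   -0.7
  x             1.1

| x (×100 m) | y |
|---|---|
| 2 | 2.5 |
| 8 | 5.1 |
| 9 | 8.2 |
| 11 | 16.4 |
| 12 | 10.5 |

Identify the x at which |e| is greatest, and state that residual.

x = 11, e = 5

x=2: ŷ = -0.7 + 1.1·2 = 1.5; e = 2.5 − 1.5 = 1
x=8: ŷ = -0.7 + 1.1·8 = 8.1; e = 5.1 − 8.1 = -3
x=9: ŷ = -0.7 + 1.1·9 = 9.2; e = 8.2 − 9.2 = -1
x=11: ŷ = -0.7 + 1.1·11 = 11.4; e = 16.4 − 11.4 = 5
x=12: ŷ = -0.7 + 1.1·12 = 12.5; e = 10.5 − 12.5 = -2
Largest |e| is 5 at x = 11, residual 5.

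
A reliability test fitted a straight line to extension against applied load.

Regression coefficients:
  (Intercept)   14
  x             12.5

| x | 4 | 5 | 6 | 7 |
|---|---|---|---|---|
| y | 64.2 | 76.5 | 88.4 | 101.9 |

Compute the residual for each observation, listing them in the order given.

0.2, 0, -0.6, 0.4

x=4: ŷ = 14 + 12.5·4 = 64; e = 64.2 − 64 = 0.2
x=5: ŷ = 14 + 12.5·5 = 76.5; e = 76.5 − 76.5 = 0
x=6: ŷ = 14 + 12.5·6 = 89; e = 88.4 − 89 = -0.6
x=7: ŷ = 14 + 12.5·7 = 101.5; e = 101.9 − 101.5 = 0.4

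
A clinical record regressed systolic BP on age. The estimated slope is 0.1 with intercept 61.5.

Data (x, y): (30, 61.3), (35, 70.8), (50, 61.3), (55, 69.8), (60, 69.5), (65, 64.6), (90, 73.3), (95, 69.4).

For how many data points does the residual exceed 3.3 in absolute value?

3

x=30: ŷ = 61.5 + 0.1·30 = 64.5; e = 61.3 − 64.5 = -3.2
x=35: ŷ = 61.5 + 0.1·35 = 65; e = 70.8 − 65 = 5.8
x=50: ŷ = 61.5 + 0.1·50 = 66.5; e = 61.3 − 66.5 = -5.2
x=55: ŷ = 61.5 + 0.1·55 = 67; e = 69.8 − 67 = 2.8
x=60: ŷ = 61.5 + 0.1·60 = 67.5; e = 69.5 − 67.5 = 2
x=65: ŷ = 61.5 + 0.1·65 = 68; e = 64.6 − 68 = -3.4
x=90: ŷ = 61.5 + 0.1·90 = 70.5; e = 73.3 − 70.5 = 2.8
x=95: ŷ = 61.5 + 0.1·95 = 71; e = 69.4 − 71 = -1.6
|e| > 3.3: x=35 (|e|=5.8), x=50 (|e|=5.2), x=65 (|e|=3.4) → 3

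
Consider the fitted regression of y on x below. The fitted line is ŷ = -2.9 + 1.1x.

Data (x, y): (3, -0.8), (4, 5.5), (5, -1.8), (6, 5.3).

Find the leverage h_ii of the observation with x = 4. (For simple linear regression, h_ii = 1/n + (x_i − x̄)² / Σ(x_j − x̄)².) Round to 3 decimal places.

h = 0.300

x̄ = (3 + 4 + 5 + 6)/4 = 4.5
Σ(x − x̄)² = 2.25 + 0.25 + 0.25 + 2.25 = 5
h = 1/4 + (-0.5)²/5 = 0.25 + 0.05 = 0.300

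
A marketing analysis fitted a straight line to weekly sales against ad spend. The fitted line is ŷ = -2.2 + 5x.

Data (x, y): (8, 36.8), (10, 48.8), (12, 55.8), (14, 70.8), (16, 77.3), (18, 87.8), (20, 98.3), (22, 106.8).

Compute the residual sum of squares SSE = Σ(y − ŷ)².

x=8: ŷ = -2.2 + 5·8 = 37.8; r = 36.8 − 37.8 = -1
x=10: ŷ = -2.2 + 5·10 = 47.8; r = 48.8 − 47.8 = 1
x=12: ŷ = -2.2 + 5·12 = 57.8; r = 55.8 − 57.8 = -2
x=14: ŷ = -2.2 + 5·14 = 67.8; r = 70.8 − 67.8 = 3
x=16: ŷ = -2.2 + 5·16 = 77.8; r = 77.3 − 77.8 = -0.5
x=18: ŷ = -2.2 + 5·18 = 87.8; r = 87.8 − 87.8 = 0
x=20: ŷ = -2.2 + 5·20 = 97.8; r = 98.3 − 97.8 = 0.5
x=22: ŷ = -2.2 + 5·22 = 107.8; r = 106.8 − 107.8 = -1
SSE = 1 + 1 + 4 + 9 + 0.25 + 0 + 0.25 + 1 = 16.5

SSE = 16.5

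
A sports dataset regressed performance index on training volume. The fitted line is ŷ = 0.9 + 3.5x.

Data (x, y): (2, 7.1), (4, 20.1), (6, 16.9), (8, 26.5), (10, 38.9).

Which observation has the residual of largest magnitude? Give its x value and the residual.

x = 4, r = 5.2

x=2: ŷ = 0.9 + 3.5·2 = 7.9; r = 7.1 − 7.9 = -0.8
x=4: ŷ = 0.9 + 3.5·4 = 14.9; r = 20.1 − 14.9 = 5.2
x=6: ŷ = 0.9 + 3.5·6 = 21.9; r = 16.9 − 21.9 = -5
x=8: ŷ = 0.9 + 3.5·8 = 28.9; r = 26.5 − 28.9 = -2.4
x=10: ŷ = 0.9 + 3.5·10 = 35.9; r = 38.9 − 35.9 = 3
Largest |r| is 5.2 at x = 4, residual 5.2.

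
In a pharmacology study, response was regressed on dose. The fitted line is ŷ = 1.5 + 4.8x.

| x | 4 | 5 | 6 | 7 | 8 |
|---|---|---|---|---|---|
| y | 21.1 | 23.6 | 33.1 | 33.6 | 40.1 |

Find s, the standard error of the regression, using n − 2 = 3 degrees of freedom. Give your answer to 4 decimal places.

x=4: ŷ = 1.5 + 4.8·4 = 20.7; r = 21.1 − 20.7 = 0.4
x=5: ŷ = 1.5 + 4.8·5 = 25.5; r = 23.6 − 25.5 = -1.9
x=6: ŷ = 1.5 + 4.8·6 = 30.3; r = 33.1 − 30.3 = 2.8
x=7: ŷ = 1.5 + 4.8·7 = 35.1; r = 33.6 − 35.1 = -1.5
x=8: ŷ = 1.5 + 4.8·8 = 39.9; r = 40.1 − 39.9 = 0.2
SSE = 0.16 + 3.61 + 7.84 + 2.25 + 0.04 = 13.9
s = √(13.9/3) = √4.63333 ≈ 2.1525

s = 2.1525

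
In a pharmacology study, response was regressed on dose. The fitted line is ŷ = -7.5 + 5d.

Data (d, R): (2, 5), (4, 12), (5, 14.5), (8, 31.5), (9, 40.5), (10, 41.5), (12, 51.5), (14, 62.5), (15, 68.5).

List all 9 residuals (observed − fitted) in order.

2.5, -0.5, -3, -1, 3, -1, -1, 0, 1

d=2: ŷ = -7.5 + 5·2 = 2.5; e = 5 − 2.5 = 2.5
d=4: ŷ = -7.5 + 5·4 = 12.5; e = 12 − 12.5 = -0.5
d=5: ŷ = -7.5 + 5·5 = 17.5; e = 14.5 − 17.5 = -3
d=8: ŷ = -7.5 + 5·8 = 32.5; e = 31.5 − 32.5 = -1
d=9: ŷ = -7.5 + 5·9 = 37.5; e = 40.5 − 37.5 = 3
d=10: ŷ = -7.5 + 5·10 = 42.5; e = 41.5 − 42.5 = -1
d=12: ŷ = -7.5 + 5·12 = 52.5; e = 51.5 − 52.5 = -1
d=14: ŷ = -7.5 + 5·14 = 62.5; e = 62.5 − 62.5 = 0
d=15: ŷ = -7.5 + 5·15 = 67.5; e = 68.5 − 67.5 = 1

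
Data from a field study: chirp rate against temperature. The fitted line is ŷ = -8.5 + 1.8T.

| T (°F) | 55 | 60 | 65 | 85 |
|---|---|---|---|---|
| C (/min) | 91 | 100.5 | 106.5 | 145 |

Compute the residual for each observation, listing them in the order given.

0.5, 1, -2, 0.5

T=55: ŷ = -8.5 + 1.8·55 = 90.5; r = 91 − 90.5 = 0.5
T=60: ŷ = -8.5 + 1.8·60 = 99.5; r = 100.5 − 99.5 = 1
T=65: ŷ = -8.5 + 1.8·65 = 108.5; r = 106.5 − 108.5 = -2
T=85: ŷ = -8.5 + 1.8·85 = 144.5; r = 145 − 144.5 = 0.5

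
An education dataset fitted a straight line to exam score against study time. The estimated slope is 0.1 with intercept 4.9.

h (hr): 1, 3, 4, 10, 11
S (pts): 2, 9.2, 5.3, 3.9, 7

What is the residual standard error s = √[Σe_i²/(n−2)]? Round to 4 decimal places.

h=1: ŷ = 4.9 + 0.1·1 = 5; e = 2 − 5 = -3
h=3: ŷ = 4.9 + 0.1·3 = 5.2; e = 9.2 − 5.2 = 4
h=4: ŷ = 4.9 + 0.1·4 = 5.3; e = 5.3 − 5.3 = 0
h=10: ŷ = 4.9 + 0.1·10 = 5.9; e = 3.9 − 5.9 = -2
h=11: ŷ = 4.9 + 0.1·11 = 6; e = 7 − 6 = 1
SSE = 9 + 16 + 0 + 4 + 1 = 30
s = √(30/3) = √10 ≈ 3.1623

s = 3.1623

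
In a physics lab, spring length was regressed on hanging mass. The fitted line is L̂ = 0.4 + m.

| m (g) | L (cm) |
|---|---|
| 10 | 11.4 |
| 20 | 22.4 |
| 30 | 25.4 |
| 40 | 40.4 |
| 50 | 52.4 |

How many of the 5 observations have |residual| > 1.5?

m=10: L̂ = 0.4 + 10 = 10.4; r = 11.4 − 10.4 = 1
m=20: L̂ = 0.4 + 20 = 20.4; r = 22.4 − 20.4 = 2
m=30: L̂ = 0.4 + 30 = 30.4; r = 25.4 − 30.4 = -5
m=40: L̂ = 0.4 + 40 = 40.4; r = 40.4 − 40.4 = 0
m=50: L̂ = 0.4 + 50 = 50.4; r = 52.4 − 50.4 = 2
|r| > 1.5: m=20 (|r|=2), m=30 (|r|=5), m=50 (|r|=2) → 3

3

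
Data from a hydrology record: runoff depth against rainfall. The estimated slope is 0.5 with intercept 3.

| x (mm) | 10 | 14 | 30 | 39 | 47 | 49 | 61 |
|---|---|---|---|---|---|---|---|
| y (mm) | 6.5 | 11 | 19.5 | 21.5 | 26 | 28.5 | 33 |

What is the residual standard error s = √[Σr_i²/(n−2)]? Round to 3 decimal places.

s = 1.265

x=10: ŷ = 3 + 0.5·10 = 8; r = 6.5 − 8 = -1.5
x=14: ŷ = 3 + 0.5·14 = 10; r = 11 − 10 = 1
x=30: ŷ = 3 + 0.5·30 = 18; r = 19.5 − 18 = 1.5
x=39: ŷ = 3 + 0.5·39 = 22.5; r = 21.5 − 22.5 = -1
x=47: ŷ = 3 + 0.5·47 = 26.5; r = 26 − 26.5 = -0.5
x=49: ŷ = 3 + 0.5·49 = 27.5; r = 28.5 − 27.5 = 1
x=61: ŷ = 3 + 0.5·61 = 33.5; r = 33 − 33.5 = -0.5
SSE = 2.25 + 1 + 2.25 + 1 + 0.25 + 1 + 0.25 = 8
s = √(8/5) = √1.6 ≈ 1.265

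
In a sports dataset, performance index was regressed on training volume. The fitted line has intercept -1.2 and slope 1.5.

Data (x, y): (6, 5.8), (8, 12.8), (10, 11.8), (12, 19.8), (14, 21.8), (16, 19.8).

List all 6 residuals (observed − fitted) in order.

-2, 2, -2, 3, 2, -3

x=6: ŷ = -1.2 + 1.5·6 = 7.8; r = 5.8 − 7.8 = -2
x=8: ŷ = -1.2 + 1.5·8 = 10.8; r = 12.8 − 10.8 = 2
x=10: ŷ = -1.2 + 1.5·10 = 13.8; r = 11.8 − 13.8 = -2
x=12: ŷ = -1.2 + 1.5·12 = 16.8; r = 19.8 − 16.8 = 3
x=14: ŷ = -1.2 + 1.5·14 = 19.8; r = 21.8 − 19.8 = 2
x=16: ŷ = -1.2 + 1.5·16 = 22.8; r = 19.8 − 22.8 = -3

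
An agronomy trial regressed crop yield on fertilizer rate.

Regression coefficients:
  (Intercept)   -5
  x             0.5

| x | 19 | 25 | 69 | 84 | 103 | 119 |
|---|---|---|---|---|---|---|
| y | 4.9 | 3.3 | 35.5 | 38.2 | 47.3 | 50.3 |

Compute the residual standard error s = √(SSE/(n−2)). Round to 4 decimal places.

x=19: ŷ = -5 + 0.5·19 = 4.5; e = 4.9 − 4.5 = 0.4
x=25: ŷ = -5 + 0.5·25 = 7.5; e = 3.3 − 7.5 = -4.2
x=69: ŷ = -5 + 0.5·69 = 29.5; e = 35.5 − 29.5 = 6
x=84: ŷ = -5 + 0.5·84 = 37; e = 38.2 − 37 = 1.2
x=103: ŷ = -5 + 0.5·103 = 46.5; e = 47.3 − 46.5 = 0.8
x=119: ŷ = -5 + 0.5·119 = 54.5; e = 50.3 − 54.5 = -4.2
SSE = 0.16 + 17.64 + 36 + 1.44 + 0.64 + 17.64 = 73.52
s = √(73.52/4) = √18.38 ≈ 4.2872

s = 4.2872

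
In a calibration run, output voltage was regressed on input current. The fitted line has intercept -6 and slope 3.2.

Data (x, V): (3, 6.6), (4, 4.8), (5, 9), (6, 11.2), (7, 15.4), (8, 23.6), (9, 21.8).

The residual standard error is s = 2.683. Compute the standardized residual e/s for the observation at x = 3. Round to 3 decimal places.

V̂ = -6 + 3.2·3 = 3.6
e = 6.6 − 3.6 = 3
e/s = 3 / 2.683 = 1.118

1.118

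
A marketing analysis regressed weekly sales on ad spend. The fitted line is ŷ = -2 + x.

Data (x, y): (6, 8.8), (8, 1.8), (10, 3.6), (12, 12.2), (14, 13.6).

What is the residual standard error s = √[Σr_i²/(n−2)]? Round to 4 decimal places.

s = 4.7413

x=6: ŷ = -2 + 6 = 4; r = 8.8 − 4 = 4.8
x=8: ŷ = -2 + 8 = 6; r = 1.8 − 6 = -4.2
x=10: ŷ = -2 + 10 = 8; r = 3.6 − 8 = -4.4
x=12: ŷ = -2 + 12 = 10; r = 12.2 − 10 = 2.2
x=14: ŷ = -2 + 14 = 12; r = 13.6 − 12 = 1.6
SSE = 23.04 + 17.64 + 19.36 + 4.84 + 2.56 = 67.44
s = √(67.44/3) = √22.48 ≈ 4.7413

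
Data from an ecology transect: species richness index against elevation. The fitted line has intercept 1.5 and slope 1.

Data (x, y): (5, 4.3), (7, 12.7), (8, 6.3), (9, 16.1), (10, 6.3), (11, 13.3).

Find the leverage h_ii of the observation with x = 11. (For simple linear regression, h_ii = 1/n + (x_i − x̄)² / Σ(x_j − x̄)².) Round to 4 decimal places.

h = 0.4714

x̄ = (5 + 7 + 8 + 9 + 10 + 11)/6 = 8.33333
Σ(x − x̄)² = 11.1111 + 1.77778 + 0.111111 + 0.444444 + 2.77778 + 7.11111 = 23.3333
h = 1/6 + (2.66667)²/23.3333 = 0.166667 + 0.304762 = 0.4714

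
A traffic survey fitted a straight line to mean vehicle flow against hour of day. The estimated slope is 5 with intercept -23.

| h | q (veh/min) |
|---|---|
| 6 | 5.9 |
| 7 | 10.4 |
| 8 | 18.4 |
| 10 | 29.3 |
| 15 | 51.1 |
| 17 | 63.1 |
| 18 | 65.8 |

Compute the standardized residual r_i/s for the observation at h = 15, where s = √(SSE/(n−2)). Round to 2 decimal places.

-0.53

h=6: ŷ = -23 + 5·6 = 7; r = 5.9 − 7 = -1.1
h=7: ŷ = -23 + 5·7 = 12; r = 10.4 − 12 = -1.6
h=8: ŷ = -23 + 5·8 = 17; r = 18.4 − 17 = 1.4
h=10: ŷ = -23 + 5·10 = 27; r = 29.3 − 27 = 2.3
h=15: ŷ = -23 + 5·15 = 52; r = 51.1 − 52 = -0.9
h=17: ŷ = -23 + 5·17 = 62; r = 63.1 − 62 = 1.1
h=18: ŷ = -23 + 5·18 = 67; r = 65.8 − 67 = -1.2
SSE = 1.21 + 2.56 + 1.96 + 5.29 + 0.81 + 1.21 + 1.44 = 14.48
s = √(14.48/5) = 1.70176
r/s = -0.9 / 1.70176 = -0.53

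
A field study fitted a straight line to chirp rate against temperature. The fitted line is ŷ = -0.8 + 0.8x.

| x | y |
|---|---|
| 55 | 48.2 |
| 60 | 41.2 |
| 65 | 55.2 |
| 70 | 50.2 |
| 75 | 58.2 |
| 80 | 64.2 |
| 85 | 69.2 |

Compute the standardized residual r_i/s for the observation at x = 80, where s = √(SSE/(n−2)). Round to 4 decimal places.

0.2152

x=55: ŷ = -0.8 + 0.8·55 = 43.2; r = 48.2 − 43.2 = 5
x=60: ŷ = -0.8 + 0.8·60 = 47.2; r = 41.2 − 47.2 = -6
x=65: ŷ = -0.8 + 0.8·65 = 51.2; r = 55.2 − 51.2 = 4
x=70: ŷ = -0.8 + 0.8·70 = 55.2; r = 50.2 − 55.2 = -5
x=75: ŷ = -0.8 + 0.8·75 = 59.2; r = 58.2 − 59.2 = -1
x=80: ŷ = -0.8 + 0.8·80 = 63.2; r = 64.2 − 63.2 = 1
x=85: ŷ = -0.8 + 0.8·85 = 67.2; r = 69.2 − 67.2 = 2
SSE = 25 + 36 + 16 + 25 + 1 + 1 + 4 = 108
s = √(108/5) = 4.64758
r/s = 1 / 4.64758 = 0.2152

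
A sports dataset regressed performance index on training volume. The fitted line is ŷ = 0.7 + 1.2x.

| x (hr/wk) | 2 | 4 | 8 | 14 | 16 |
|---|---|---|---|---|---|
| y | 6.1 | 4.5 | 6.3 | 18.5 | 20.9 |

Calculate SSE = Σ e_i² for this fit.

x=2: ŷ = 0.7 + 1.2·2 = 3.1; e = 6.1 − 3.1 = 3
x=4: ŷ = 0.7 + 1.2·4 = 5.5; e = 4.5 − 5.5 = -1
x=8: ŷ = 0.7 + 1.2·8 = 10.3; e = 6.3 − 10.3 = -4
x=14: ŷ = 0.7 + 1.2·14 = 17.5; e = 18.5 − 17.5 = 1
x=16: ŷ = 0.7 + 1.2·16 = 19.9; e = 20.9 − 19.9 = 1
SSE = 9 + 1 + 16 + 1 + 1 = 28

SSE = 28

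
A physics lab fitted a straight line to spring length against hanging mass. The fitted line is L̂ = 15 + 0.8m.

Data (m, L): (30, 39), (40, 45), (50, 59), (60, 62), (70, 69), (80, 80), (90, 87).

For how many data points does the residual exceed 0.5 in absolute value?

m=30: L̂ = 15 + 0.8·30 = 39; r = 39 − 39 = 0
m=40: L̂ = 15 + 0.8·40 = 47; r = 45 − 47 = -2
m=50: L̂ = 15 + 0.8·50 = 55; r = 59 − 55 = 4
m=60: L̂ = 15 + 0.8·60 = 63; r = 62 − 63 = -1
m=70: L̂ = 15 + 0.8·70 = 71; r = 69 − 71 = -2
m=80: L̂ = 15 + 0.8·80 = 79; r = 80 − 79 = 1
m=90: L̂ = 15 + 0.8·90 = 87; r = 87 − 87 = 0
|r| > 0.5: m=40 (|r|=2), m=50 (|r|=4), m=60 (|r|=1), m=70 (|r|=2), m=80 (|r|=1) → 5

5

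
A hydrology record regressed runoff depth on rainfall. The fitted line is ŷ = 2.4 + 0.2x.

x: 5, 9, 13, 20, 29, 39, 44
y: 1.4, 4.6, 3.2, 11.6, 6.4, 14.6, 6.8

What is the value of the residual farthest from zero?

x=5: ŷ = 2.4 + 0.2·5 = 3.4; r = 1.4 − 3.4 = -2
x=9: ŷ = 2.4 + 0.2·9 = 4.2; r = 4.6 − 4.2 = 0.4
x=13: ŷ = 2.4 + 0.2·13 = 5; r = 3.2 − 5 = -1.8
x=20: ŷ = 2.4 + 0.2·20 = 6.4; r = 11.6 − 6.4 = 5.2
x=29: ŷ = 2.4 + 0.2·29 = 8.2; r = 6.4 − 8.2 = -1.8
x=39: ŷ = 2.4 + 0.2·39 = 10.2; r = 14.6 − 10.2 = 4.4
x=44: ŷ = 2.4 + 0.2·44 = 11.2; r = 6.8 − 11.2 = -4.4
Largest |r| is 5.2 at x = 20, residual 5.2.

r = 5.2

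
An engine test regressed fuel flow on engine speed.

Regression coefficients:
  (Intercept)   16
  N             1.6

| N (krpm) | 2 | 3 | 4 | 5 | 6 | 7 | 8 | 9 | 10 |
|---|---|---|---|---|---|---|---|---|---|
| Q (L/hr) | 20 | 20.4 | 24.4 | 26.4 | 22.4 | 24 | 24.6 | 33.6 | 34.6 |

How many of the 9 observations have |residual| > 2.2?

N=2: Q̂ = 16 + 1.6·2 = 19.2; e = 20 − 19.2 = 0.8
N=3: Q̂ = 16 + 1.6·3 = 20.8; e = 20.4 − 20.8 = -0.4
N=4: Q̂ = 16 + 1.6·4 = 22.4; e = 24.4 − 22.4 = 2
N=5: Q̂ = 16 + 1.6·5 = 24; e = 26.4 − 24 = 2.4
N=6: Q̂ = 16 + 1.6·6 = 25.6; e = 22.4 − 25.6 = -3.2
N=7: Q̂ = 16 + 1.6·7 = 27.2; e = 24 − 27.2 = -3.2
N=8: Q̂ = 16 + 1.6·8 = 28.8; e = 24.6 − 28.8 = -4.2
N=9: Q̂ = 16 + 1.6·9 = 30.4; e = 33.6 − 30.4 = 3.2
N=10: Q̂ = 16 + 1.6·10 = 32; e = 34.6 − 32 = 2.6
|e| > 2.2: N=5 (|e|=2.4), N=6 (|e|=3.2), N=7 (|e|=3.2), N=8 (|e|=4.2), N=9 (|e|=3.2), N=10 (|e|=2.6) → 6

6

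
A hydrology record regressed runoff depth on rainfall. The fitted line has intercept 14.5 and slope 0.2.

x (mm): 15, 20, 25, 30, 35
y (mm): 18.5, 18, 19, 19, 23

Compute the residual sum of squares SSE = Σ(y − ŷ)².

SSE = 6

x=15: ŷ = 14.5 + 0.2·15 = 17.5; e = 18.5 − 17.5 = 1
x=20: ŷ = 14.5 + 0.2·20 = 18.5; e = 18 − 18.5 = -0.5
x=25: ŷ = 14.5 + 0.2·25 = 19.5; e = 19 − 19.5 = -0.5
x=30: ŷ = 14.5 + 0.2·30 = 20.5; e = 19 − 20.5 = -1.5
x=35: ŷ = 14.5 + 0.2·35 = 21.5; e = 23 − 21.5 = 1.5
SSE = 1 + 0.25 + 0.25 + 2.25 + 2.25 = 6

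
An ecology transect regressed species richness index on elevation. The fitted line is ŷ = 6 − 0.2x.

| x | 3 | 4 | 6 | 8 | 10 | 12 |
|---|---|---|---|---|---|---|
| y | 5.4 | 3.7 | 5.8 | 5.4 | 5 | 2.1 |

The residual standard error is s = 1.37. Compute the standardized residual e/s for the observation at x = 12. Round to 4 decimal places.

-1.0949

ŷ = 6 − 0.2·12 = 3.6
e = 2.1 − 3.6 = -1.5
e/s = -1.5 / 1.37 = -1.0949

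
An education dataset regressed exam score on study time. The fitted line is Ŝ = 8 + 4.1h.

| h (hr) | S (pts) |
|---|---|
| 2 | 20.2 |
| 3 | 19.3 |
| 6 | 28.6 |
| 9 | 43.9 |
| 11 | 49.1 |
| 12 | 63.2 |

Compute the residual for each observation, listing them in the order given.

h=2: Ŝ = 8 + 4.1·2 = 16.2; r = 20.2 − 16.2 = 4
h=3: Ŝ = 8 + 4.1·3 = 20.3; r = 19.3 − 20.3 = -1
h=6: Ŝ = 8 + 4.1·6 = 32.6; r = 28.6 − 32.6 = -4
h=9: Ŝ = 8 + 4.1·9 = 44.9; r = 43.9 − 44.9 = -1
h=11: Ŝ = 8 + 4.1·11 = 53.1; r = 49.1 − 53.1 = -4
h=12: Ŝ = 8 + 4.1·12 = 57.2; r = 63.2 − 57.2 = 6

4, -1, -4, -1, -4, 6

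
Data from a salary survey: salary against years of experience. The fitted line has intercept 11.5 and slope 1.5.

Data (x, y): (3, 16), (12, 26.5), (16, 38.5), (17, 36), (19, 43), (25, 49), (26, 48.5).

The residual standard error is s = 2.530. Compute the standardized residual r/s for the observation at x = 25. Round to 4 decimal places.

0.0000

ŷ = 11.5 + 1.5·25 = 49
r = 49 − 49 = 0
r/s = 0 / 2.530 = 0.0000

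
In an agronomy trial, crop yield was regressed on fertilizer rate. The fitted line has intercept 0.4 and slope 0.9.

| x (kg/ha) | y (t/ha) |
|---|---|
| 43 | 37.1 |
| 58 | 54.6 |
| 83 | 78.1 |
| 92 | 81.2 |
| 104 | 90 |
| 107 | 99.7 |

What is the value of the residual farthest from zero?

x=43: ŷ = 0.4 + 0.9·43 = 39.1; e = 37.1 − 39.1 = -2
x=58: ŷ = 0.4 + 0.9·58 = 52.6; e = 54.6 − 52.6 = 2
x=83: ŷ = 0.4 + 0.9·83 = 75.1; e = 78.1 − 75.1 = 3
x=92: ŷ = 0.4 + 0.9·92 = 83.2; e = 81.2 − 83.2 = -2
x=104: ŷ = 0.4 + 0.9·104 = 94; e = 90 − 94 = -4
x=107: ŷ = 0.4 + 0.9·107 = 96.7; e = 99.7 − 96.7 = 3
Largest |e| is 4 at x = 104, residual -4.

e = -4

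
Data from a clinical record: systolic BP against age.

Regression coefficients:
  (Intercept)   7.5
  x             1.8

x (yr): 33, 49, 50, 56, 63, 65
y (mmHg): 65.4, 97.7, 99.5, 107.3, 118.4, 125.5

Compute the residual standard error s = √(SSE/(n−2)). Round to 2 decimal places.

s = 2.15

x=33: ŷ = 7.5 + 1.8·33 = 66.9; r = 65.4 − 66.9 = -1.5
x=49: ŷ = 7.5 + 1.8·49 = 95.7; r = 97.7 − 95.7 = 2
x=50: ŷ = 7.5 + 1.8·50 = 97.5; r = 99.5 − 97.5 = 2
x=56: ŷ = 7.5 + 1.8·56 = 108.3; r = 107.3 − 108.3 = -1
x=63: ŷ = 7.5 + 1.8·63 = 120.9; r = 118.4 − 120.9 = -2.5
x=65: ŷ = 7.5 + 1.8·65 = 124.5; r = 125.5 − 124.5 = 1
SSE = 2.25 + 4 + 4 + 1 + 6.25 + 1 = 18.5
s = √(18.5/4) = √4.625 ≈ 2.15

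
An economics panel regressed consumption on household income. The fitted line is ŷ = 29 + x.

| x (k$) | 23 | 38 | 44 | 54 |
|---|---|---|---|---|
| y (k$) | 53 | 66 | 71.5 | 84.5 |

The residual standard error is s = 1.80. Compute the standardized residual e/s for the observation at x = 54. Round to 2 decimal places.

ŷ = 29 + 54 = 83
e = 84.5 − 83 = 1.5
e/s = 1.5 / 1.80 = 0.83

0.83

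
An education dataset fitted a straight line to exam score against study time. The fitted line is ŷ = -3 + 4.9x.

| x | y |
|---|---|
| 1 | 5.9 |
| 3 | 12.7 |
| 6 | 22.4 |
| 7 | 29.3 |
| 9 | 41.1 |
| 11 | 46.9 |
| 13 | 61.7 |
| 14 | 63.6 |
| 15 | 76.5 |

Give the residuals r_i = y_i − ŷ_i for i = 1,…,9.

x=1: ŷ = -3 + 4.9·1 = 1.9; r = 5.9 − 1.9 = 4
x=3: ŷ = -3 + 4.9·3 = 11.7; r = 12.7 − 11.7 = 1
x=6: ŷ = -3 + 4.9·6 = 26.4; r = 22.4 − 26.4 = -4
x=7: ŷ = -3 + 4.9·7 = 31.3; r = 29.3 − 31.3 = -2
x=9: ŷ = -3 + 4.9·9 = 41.1; r = 41.1 − 41.1 = 0
x=11: ŷ = -3 + 4.9·11 = 50.9; r = 46.9 − 50.9 = -4
x=13: ŷ = -3 + 4.9·13 = 60.7; r = 61.7 − 60.7 = 1
x=14: ŷ = -3 + 4.9·14 = 65.6; r = 63.6 − 65.6 = -2
x=15: ŷ = -3 + 4.9·15 = 70.5; r = 76.5 − 70.5 = 6

4, 1, -4, -2, 0, -4, 1, -2, 6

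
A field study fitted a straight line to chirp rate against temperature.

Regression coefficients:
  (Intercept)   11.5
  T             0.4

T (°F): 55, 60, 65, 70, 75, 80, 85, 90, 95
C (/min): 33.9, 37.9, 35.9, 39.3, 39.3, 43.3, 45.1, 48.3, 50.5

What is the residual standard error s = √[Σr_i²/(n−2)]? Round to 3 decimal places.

s = 1.474

T=55: Ĉ = 11.5 + 0.4·55 = 33.5; r = 33.9 − 33.5 = 0.4
T=60: Ĉ = 11.5 + 0.4·60 = 35.5; r = 37.9 − 35.5 = 2.4
T=65: Ĉ = 11.5 + 0.4·65 = 37.5; r = 35.9 − 37.5 = -1.6
T=70: Ĉ = 11.5 + 0.4·70 = 39.5; r = 39.3 − 39.5 = -0.2
T=75: Ĉ = 11.5 + 0.4·75 = 41.5; r = 39.3 − 41.5 = -2.2
T=80: Ĉ = 11.5 + 0.4·80 = 43.5; r = 43.3 − 43.5 = -0.2
T=85: Ĉ = 11.5 + 0.4·85 = 45.5; r = 45.1 − 45.5 = -0.4
T=90: Ĉ = 11.5 + 0.4·90 = 47.5; r = 48.3 − 47.5 = 0.8
T=95: Ĉ = 11.5 + 0.4·95 = 49.5; r = 50.5 − 49.5 = 1
SSE = 0.16 + 5.76 + 2.56 + 0.04 + 4.84 + 0.04 + 0.16 + 0.64 + 1 = 15.2
s = √(15.2/7) = √2.17143 ≈ 1.474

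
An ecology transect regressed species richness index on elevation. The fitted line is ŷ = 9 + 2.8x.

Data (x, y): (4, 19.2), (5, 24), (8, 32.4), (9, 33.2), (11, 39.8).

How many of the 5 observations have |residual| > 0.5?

4

x=4: ŷ = 9 + 2.8·4 = 20.2; e = 19.2 − 20.2 = -1
x=5: ŷ = 9 + 2.8·5 = 23; e = 24 − 23 = 1
x=8: ŷ = 9 + 2.8·8 = 31.4; e = 32.4 − 31.4 = 1
x=9: ŷ = 9 + 2.8·9 = 34.2; e = 33.2 − 34.2 = -1
x=11: ŷ = 9 + 2.8·11 = 39.8; e = 39.8 − 39.8 = 0
|e| > 0.5: x=4 (|e|=1), x=5 (|e|=1), x=8 (|e|=1), x=9 (|e|=1) → 4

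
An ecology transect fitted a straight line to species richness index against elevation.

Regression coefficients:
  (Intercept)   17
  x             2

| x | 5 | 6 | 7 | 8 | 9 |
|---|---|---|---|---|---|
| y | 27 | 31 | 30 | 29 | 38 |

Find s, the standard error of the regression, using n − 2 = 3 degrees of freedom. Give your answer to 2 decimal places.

s = 3.16

x=5: ŷ = 17 + 2·5 = 27; r = 27 − 27 = 0
x=6: ŷ = 17 + 2·6 = 29; r = 31 − 29 = 2
x=7: ŷ = 17 + 2·7 = 31; r = 30 − 31 = -1
x=8: ŷ = 17 + 2·8 = 33; r = 29 − 33 = -4
x=9: ŷ = 17 + 2·9 = 35; r = 38 − 35 = 3
SSE = 0 + 4 + 1 + 16 + 9 = 30
s = √(30/3) = √10 ≈ 3.16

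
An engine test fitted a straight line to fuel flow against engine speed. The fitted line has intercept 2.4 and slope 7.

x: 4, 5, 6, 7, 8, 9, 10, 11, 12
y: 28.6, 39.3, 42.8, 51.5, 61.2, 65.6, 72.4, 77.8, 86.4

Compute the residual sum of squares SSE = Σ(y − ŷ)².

x=4: ŷ = 2.4 + 7·4 = 30.4; r = 28.6 − 30.4 = -1.8
x=5: ŷ = 2.4 + 7·5 = 37.4; r = 39.3 − 37.4 = 1.9
x=6: ŷ = 2.4 + 7·6 = 44.4; r = 42.8 − 44.4 = -1.6
x=7: ŷ = 2.4 + 7·7 = 51.4; r = 51.5 − 51.4 = 0.1
x=8: ŷ = 2.4 + 7·8 = 58.4; r = 61.2 − 58.4 = 2.8
x=9: ŷ = 2.4 + 7·9 = 65.4; r = 65.6 − 65.4 = 0.2
x=10: ŷ = 2.4 + 7·10 = 72.4; r = 72.4 − 72.4 = 0
x=11: ŷ = 2.4 + 7·11 = 79.4; r = 77.8 − 79.4 = -1.6
x=12: ŷ = 2.4 + 7·12 = 86.4; r = 86.4 − 86.4 = 0
SSE = 3.24 + 3.61 + 2.56 + 0.01 + 7.84 + 0.04 + 0 + 2.56 + 0 = 19.86

SSE = 19.86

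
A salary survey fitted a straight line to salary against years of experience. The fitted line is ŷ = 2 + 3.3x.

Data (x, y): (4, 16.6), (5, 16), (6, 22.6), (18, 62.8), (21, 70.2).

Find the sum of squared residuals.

x=4: ŷ = 2 + 3.3·4 = 15.2; r = 16.6 − 15.2 = 1.4
x=5: ŷ = 2 + 3.3·5 = 18.5; r = 16 − 18.5 = -2.5
x=6: ŷ = 2 + 3.3·6 = 21.8; r = 22.6 − 21.8 = 0.8
x=18: ŷ = 2 + 3.3·18 = 61.4; r = 62.8 − 61.4 = 1.4
x=21: ŷ = 2 + 3.3·21 = 71.3; r = 70.2 − 71.3 = -1.1
SSE = 1.96 + 6.25 + 0.64 + 1.96 + 1.21 = 12.02

SSE = 12.02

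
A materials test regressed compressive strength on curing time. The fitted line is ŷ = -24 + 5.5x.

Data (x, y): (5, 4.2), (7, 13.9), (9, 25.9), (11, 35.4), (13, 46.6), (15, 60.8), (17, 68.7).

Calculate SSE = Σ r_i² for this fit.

x=5: ŷ = -24 + 5.5·5 = 3.5; r = 4.2 − 3.5 = 0.7
x=7: ŷ = -24 + 5.5·7 = 14.5; r = 13.9 − 14.5 = -0.6
x=9: ŷ = -24 + 5.5·9 = 25.5; r = 25.9 − 25.5 = 0.4
x=11: ŷ = -24 + 5.5·11 = 36.5; r = 35.4 − 36.5 = -1.1
x=13: ŷ = -24 + 5.5·13 = 47.5; r = 46.6 − 47.5 = -0.9
x=15: ŷ = -24 + 5.5·15 = 58.5; r = 60.8 − 58.5 = 2.3
x=17: ŷ = -24 + 5.5·17 = 69.5; r = 68.7 − 69.5 = -0.8
SSE = 0.49 + 0.36 + 0.16 + 1.21 + 0.81 + 5.29 + 0.64 = 8.96

SSE = 8.96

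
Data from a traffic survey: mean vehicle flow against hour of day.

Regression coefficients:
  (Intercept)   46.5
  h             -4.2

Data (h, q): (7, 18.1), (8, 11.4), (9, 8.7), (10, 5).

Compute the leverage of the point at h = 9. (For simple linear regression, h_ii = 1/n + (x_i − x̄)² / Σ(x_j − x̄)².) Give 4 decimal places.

h̄ = (7 + 8 + 9 + 10)/4 = 8.5
Σ(h − h̄)² = 2.25 + 0.25 + 0.25 + 2.25 = 5
h = 1/4 + (0.5)²/5 = 0.25 + 0.05 = 0.3000

h = 0.3000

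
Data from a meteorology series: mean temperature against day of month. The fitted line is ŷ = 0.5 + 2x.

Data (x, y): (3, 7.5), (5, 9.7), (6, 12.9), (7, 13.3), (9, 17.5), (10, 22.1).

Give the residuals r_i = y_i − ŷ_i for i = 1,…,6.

1, -0.8, 0.4, -1.2, -1, 1.6

x=3: ŷ = 0.5 + 2·3 = 6.5; r = 7.5 − 6.5 = 1
x=5: ŷ = 0.5 + 2·5 = 10.5; r = 9.7 − 10.5 = -0.8
x=6: ŷ = 0.5 + 2·6 = 12.5; r = 12.9 − 12.5 = 0.4
x=7: ŷ = 0.5 + 2·7 = 14.5; r = 13.3 − 14.5 = -1.2
x=9: ŷ = 0.5 + 2·9 = 18.5; r = 17.5 − 18.5 = -1
x=10: ŷ = 0.5 + 2·10 = 20.5; r = 22.1 − 20.5 = 1.6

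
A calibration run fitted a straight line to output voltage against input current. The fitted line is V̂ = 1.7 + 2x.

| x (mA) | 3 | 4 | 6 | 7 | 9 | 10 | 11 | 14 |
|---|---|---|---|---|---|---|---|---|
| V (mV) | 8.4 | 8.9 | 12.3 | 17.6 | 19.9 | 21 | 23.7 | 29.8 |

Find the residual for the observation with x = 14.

V̂ = 1.7 + 2·14 = 29.7
r = 29.8 − 29.7 = 0.1

r = 0.1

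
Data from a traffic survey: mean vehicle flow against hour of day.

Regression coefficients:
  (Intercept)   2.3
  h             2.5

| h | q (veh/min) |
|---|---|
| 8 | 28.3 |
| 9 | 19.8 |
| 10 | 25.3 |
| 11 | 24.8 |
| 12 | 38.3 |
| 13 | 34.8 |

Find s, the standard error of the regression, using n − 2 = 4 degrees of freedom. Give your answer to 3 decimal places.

s = 5.612

h=8: q̂ = 2.3 + 2.5·8 = 22.3; e = 28.3 − 22.3 = 6
h=9: q̂ = 2.3 + 2.5·9 = 24.8; e = 19.8 − 24.8 = -5
h=10: q̂ = 2.3 + 2.5·10 = 27.3; e = 25.3 − 27.3 = -2
h=11: q̂ = 2.3 + 2.5·11 = 29.8; e = 24.8 − 29.8 = -5
h=12: q̂ = 2.3 + 2.5·12 = 32.3; e = 38.3 − 32.3 = 6
h=13: q̂ = 2.3 + 2.5·13 = 34.8; e = 34.8 − 34.8 = 0
SSE = 36 + 25 + 4 + 25 + 36 + 0 = 126
s = √(126/4) = √31.5 ≈ 5.612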